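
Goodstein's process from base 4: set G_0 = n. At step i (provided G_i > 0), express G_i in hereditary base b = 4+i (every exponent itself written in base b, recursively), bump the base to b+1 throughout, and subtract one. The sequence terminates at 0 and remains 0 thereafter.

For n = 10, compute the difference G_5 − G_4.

0

step 0: 10 = 2·4 + 2; sub 5 for 4: 2·5 + 2; = 12; G_1 = 12−1 = 11
step 1: 11 = 2·5 + 1; sub 6 for 5: 2·6 + 1; = 13; G_2 = 13−1 = 12
step 2: 12 = 2·6; sub 7 for 6: 2·7; = 14; G_3 = 14−1 = 13
step 3: 13 = 7 + 6; sub 8 for 7: 8 + 6; = 14; G_4 = 14−1 = 13
step 4: 13 = 8 + 5; sub 9 for 8: 9 + 5; = 14; G_5 = 14−1 = 13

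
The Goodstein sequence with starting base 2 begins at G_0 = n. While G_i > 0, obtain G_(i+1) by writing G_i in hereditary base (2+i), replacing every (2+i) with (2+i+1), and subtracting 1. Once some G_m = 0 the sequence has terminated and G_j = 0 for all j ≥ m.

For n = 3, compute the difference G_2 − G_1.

G_0=3  [base 2] 2 + 1  →[2↦3]→  3 + 1 = 4  −1 ⇒ G_1=3
G_1=3  [base 3] 3  →[3↦4]→  4 = 4  −1 ⇒ G_2=3

0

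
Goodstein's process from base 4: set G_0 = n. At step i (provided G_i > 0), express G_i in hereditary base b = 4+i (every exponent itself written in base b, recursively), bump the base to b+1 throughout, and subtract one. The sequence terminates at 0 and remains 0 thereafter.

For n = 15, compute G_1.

base 4: 15 = 3·4 + 3; at 5: 3·5 + 3 = 18; next = 17
base 5: 17 = 3·5 + 2; at 6: 3·6 + 2 = 20; next = 19

17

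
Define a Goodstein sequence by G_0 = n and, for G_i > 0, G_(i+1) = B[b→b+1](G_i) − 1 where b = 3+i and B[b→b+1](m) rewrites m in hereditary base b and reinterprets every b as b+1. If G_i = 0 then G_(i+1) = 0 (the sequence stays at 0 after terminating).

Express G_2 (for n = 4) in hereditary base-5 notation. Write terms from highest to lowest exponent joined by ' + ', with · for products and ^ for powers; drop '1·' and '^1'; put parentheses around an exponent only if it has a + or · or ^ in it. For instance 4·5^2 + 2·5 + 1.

4

G_0=4  [base 3] 3 + 1  →[3↦4]→  4 + 1 = 5  −1 ⇒ G_1=4
G_1=4  [base 4] 4  →[4↦5]→  5 = 5  −1 ⇒ G_2=4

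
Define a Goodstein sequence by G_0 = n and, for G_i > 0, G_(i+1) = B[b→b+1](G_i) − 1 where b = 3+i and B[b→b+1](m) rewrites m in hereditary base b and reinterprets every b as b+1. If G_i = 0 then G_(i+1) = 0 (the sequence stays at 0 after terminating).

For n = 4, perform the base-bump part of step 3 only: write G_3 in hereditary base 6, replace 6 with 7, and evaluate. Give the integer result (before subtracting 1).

3

G_0=4  [base 3] 3 + 1  →[3↦4]→  4 + 1 = 5  −1 ⇒ G_1=4
G_1=4  [base 4] 4  →[4↦5]→  5 = 5  −1 ⇒ G_2=4
G_2=4  [base 5] 4  →[5↦6]→  4 = 4  −1 ⇒ G_3=3
G_3=3  [base 6] 3  →[6↦7]→  3 = 3  −1 ⇒ G_4=2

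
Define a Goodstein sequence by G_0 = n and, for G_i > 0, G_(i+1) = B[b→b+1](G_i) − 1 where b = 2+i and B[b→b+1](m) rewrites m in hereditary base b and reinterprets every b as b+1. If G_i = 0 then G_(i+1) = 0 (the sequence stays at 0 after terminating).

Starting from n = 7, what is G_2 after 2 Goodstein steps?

[0] 7 ≡ 2^2 + 2 + 1 (base 2). Lift 3: 31. −1: 30.
[1] 30 ≡ 3^3 + 3 (base 3). Lift 4: 260. −1: 259.
[2] 259 ≡ 4^4 + 3 (base 4). Lift 5: 3128. −1: 3127.

259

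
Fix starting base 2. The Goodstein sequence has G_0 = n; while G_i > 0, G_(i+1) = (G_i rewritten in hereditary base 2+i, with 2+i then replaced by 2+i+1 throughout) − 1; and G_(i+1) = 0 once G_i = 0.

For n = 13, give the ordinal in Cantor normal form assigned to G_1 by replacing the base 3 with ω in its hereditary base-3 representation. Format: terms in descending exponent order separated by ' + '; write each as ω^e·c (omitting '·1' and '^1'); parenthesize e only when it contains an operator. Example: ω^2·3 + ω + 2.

(0) 13|_2 = 2^(2 + 1) + 2^2 + 1 ↦ 3^(3 + 1) + 3^3 + 1|_3 = 109 ⇒ 108
(1) 108|_3 = 3^(3 + 1) + 3^3 ↦ 4^(4 + 1) + 4^4|_4 = 1280 ⇒ 1279

ω^(ω + 1) + ω^ω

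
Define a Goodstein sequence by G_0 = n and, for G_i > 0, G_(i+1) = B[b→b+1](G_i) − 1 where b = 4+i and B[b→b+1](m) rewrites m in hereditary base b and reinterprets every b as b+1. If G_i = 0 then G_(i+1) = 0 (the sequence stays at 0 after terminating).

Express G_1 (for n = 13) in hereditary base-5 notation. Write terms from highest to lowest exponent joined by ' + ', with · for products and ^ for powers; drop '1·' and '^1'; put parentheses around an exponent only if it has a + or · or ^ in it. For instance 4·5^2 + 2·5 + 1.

3·5

i=0: 13 = 3·4 + 1 (b=4); 4→5: 3·5 + 1 = 16; 16−1 = 15
i=1: 15 = 3·5 (b=5); 5→6: 3·6 = 18; 18−1 = 17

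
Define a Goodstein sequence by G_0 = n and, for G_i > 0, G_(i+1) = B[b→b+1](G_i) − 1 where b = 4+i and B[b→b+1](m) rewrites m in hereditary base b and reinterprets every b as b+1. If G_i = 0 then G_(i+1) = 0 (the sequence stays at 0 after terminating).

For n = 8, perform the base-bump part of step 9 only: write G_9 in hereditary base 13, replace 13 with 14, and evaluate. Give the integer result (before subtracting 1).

6

i=0: 8 = 2·4 (b=4); 4→5: 2·5 = 10; 10−1 = 9
i=1: 9 = 5 + 4 (b=5); 5→6: 6 + 4 = 10; 10−1 = 9
i=2: 9 = 6 + 3 (b=6); 6→7: 7 + 3 = 10; 10−1 = 9
i=3: 9 = 7 + 2 (b=7); 7→8: 8 + 2 = 10; 10−1 = 9
i=4: 9 = 8 + 1 (b=8); 8→9: 9 + 1 = 10; 10−1 = 9
i=5: 9 = 9 (b=9); 9→10: 10 = 10; 10−1 = 9
i=6: 9 = 9 (b=10); 10→11: 9 = 9; 9−1 = 8
i=7: 8 = 8 (b=11); 11→12: 8 = 8; 8−1 = 7
i=8: 7 = 7 (b=12); 12→13: 7 = 7; 7−1 = 6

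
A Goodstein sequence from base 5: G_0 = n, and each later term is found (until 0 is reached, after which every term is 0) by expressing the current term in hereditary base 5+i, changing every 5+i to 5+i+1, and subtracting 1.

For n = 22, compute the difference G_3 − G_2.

3

G_0=22  [base 5] 4·5 + 2  →[5↦6]→  4·6 + 2 = 26  −1 ⇒ G_1=25
G_1=25  [base 6] 4·6 + 1  →[6↦7]→  4·7 + 1 = 29  −1 ⇒ G_2=28
G_2=28  [base 7] 4·7  →[7↦8]→  4·8 = 32  −1 ⇒ G_3=31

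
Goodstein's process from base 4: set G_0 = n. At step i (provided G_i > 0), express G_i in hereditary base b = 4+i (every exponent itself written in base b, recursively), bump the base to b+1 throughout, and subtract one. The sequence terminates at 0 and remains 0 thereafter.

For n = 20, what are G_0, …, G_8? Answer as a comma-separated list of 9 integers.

20, 29, 39, 51, 65, 81, 99, 107, 115

20 —HB4→ 4^2 + 4 —bump→ 5^2 + 5 = 30 —(−1)→ 29
29 —HB5→ 5^2 + 4 —bump→ 6^2 + 4 = 40 —(−1)→ 39
39 —HB6→ 6^2 + 3 —bump→ 7^2 + 3 = 52 —(−1)→ 51
51 —HB7→ 7^2 + 2 —bump→ 8^2 + 2 = 66 —(−1)→ 65
65 —HB8→ 8^2 + 1 —bump→ 9^2 + 1 = 82 —(−1)→ 81
81 —HB9→ 9^2 —bump→ 10^2 = 100 —(−1)→ 99
99 —HB10→ 9·10 + 9 —bump→ 9·11 + 9 = 108 —(−1)→ 107
107 —HB11→ 9·11 + 8 —bump→ 9·12 + 8 = 116 —(−1)→ 115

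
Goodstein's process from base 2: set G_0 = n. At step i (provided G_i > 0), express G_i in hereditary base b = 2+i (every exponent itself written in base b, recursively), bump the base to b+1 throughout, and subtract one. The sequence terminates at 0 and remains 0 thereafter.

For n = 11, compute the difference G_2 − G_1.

base 2: 11 = 2^(2 + 1) + 2 + 1; at 3: 3^(3 + 1) + 3 + 1 = 85; next = 84
base 3: 84 = 3^(3 + 1) + 3; at 4: 4^(4 + 1) + 4 = 1028; next = 1027

943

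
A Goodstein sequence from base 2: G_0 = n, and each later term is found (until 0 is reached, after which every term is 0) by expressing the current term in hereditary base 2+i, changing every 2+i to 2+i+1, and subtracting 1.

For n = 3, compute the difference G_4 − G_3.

[0] 3 ≡ 2 + 1 (base 2). Lift 3: 4. −1: 3.
[1] 3 ≡ 3 (base 3). Lift 4: 4. −1: 3.
[2] 3 ≡ 3 (base 4). Lift 5: 3. −1: 2.
[3] 2 ≡ 2 (base 5). Lift 6: 2. −1: 1.

-1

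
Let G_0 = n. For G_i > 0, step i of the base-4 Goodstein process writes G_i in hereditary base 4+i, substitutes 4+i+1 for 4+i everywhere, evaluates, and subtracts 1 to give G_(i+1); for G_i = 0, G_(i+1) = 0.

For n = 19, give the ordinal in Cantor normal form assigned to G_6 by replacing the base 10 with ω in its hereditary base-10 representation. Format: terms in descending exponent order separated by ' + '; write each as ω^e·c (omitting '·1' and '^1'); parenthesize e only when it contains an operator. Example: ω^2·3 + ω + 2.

ω·7 + 5

[0] 19 ≡ 4^2 + 3 (base 4). Lift 5: 28. −1: 27.
[1] 27 ≡ 5^2 + 2 (base 5). Lift 6: 38. −1: 37.
[2] 37 ≡ 6^2 + 1 (base 6). Lift 7: 50. −1: 49.
[3] 49 ≡ 7^2 (base 7). Lift 8: 64. −1: 63.
[4] 63 ≡ 7·8 + 7 (base 8). Lift 9: 70. −1: 69.
[5] 69 ≡ 7·9 + 6 (base 9). Lift 10: 76. −1: 75.
[6] 75 ≡ 7·10 + 5 (base 10). Lift 11: 82. −1: 81.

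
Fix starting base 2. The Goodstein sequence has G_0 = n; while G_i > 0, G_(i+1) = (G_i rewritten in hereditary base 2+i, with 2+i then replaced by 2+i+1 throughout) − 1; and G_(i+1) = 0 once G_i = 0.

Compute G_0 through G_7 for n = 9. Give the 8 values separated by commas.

i=0: 9 = 2^(2 + 1) + 1 (b=2); 2→3: 3^(3 + 1) + 1 = 82; 82−1 = 81
i=1: 81 = 3^(3 + 1) (b=3); 3→4: 4^(4 + 1) = 1024; 1024−1 = 1023
i=2: 1023 = 3·4^4 + 3·4^3 + 3·4^2 + 3·4 + 3 (b=4); 4→5: 3·5^5 + 3·5^3 + 3·5^2 + 3·5 + 3 = 9843; 9843−1 = 9842
i=3: 9842 = 3·5^5 + 3·5^3 + 3·5^2 + 3·5 + 2 (b=5); 5→6: 3·6^6 + 3·6^3 + 3·6^2 + 3·6 + 2 = 140744; 140744−1 = 140743
i=4: 140743 = 3·6^6 + 3·6^3 + 3·6^2 + 3·6 + 1 (b=6); 6→7: 3·7^7 + 3·7^3 + 3·7^2 + 3·7 + 1 = 2471827; 2471827−1 = 2471826
i=5: 2471826 = 3·7^7 + 3·7^3 + 3·7^2 + 3·7 (b=7); 7→8: 3·8^8 + 3·8^3 + 3·8^2 + 3·8 = 50333400; 50333400−1 = 50333399
i=6: 50333399 = 3·8^8 + 3·8^3 + 3·8^2 + 2·8 + 7 (b=8); 8→9: 3·9^9 + 3·9^3 + 3·9^2 + 2·9 + 7 = 1162263922; 1162263922−1 = 1162263921

9, 81, 1023, 9842, 140743, 2471826, 50333399, 1162263921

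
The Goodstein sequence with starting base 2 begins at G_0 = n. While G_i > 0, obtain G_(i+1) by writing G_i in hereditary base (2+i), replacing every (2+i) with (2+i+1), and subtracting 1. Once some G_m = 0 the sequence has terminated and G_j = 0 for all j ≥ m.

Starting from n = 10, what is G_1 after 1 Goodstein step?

83

step 0: 10 = 2^(2 + 1) + 2; sub 3 for 2: 3^(3 + 1) + 3; = 84; G_1 = 84−1 = 83
step 1: 83 = 3^(3 + 1) + 2; sub 4 for 3: 4^(4 + 1) + 2; = 1026; G_2 = 1026−1 = 1025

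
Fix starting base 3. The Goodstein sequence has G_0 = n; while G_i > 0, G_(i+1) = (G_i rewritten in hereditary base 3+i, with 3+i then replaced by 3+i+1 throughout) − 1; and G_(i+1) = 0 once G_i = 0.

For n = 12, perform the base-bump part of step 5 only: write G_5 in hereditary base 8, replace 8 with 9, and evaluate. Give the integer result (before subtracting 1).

12 —HB3→ 3^2 + 3 —bump→ 4^2 + 4 = 20 —(−1)→ 19
19 —HB4→ 4^2 + 3 —bump→ 5^2 + 3 = 28 —(−1)→ 27
27 —HB5→ 5^2 + 2 —bump→ 6^2 + 2 = 38 —(−1)→ 37
37 —HB6→ 6^2 + 1 —bump→ 7^2 + 1 = 50 —(−1)→ 49
49 —HB7→ 7^2 —bump→ 8^2 = 64 —(−1)→ 63

70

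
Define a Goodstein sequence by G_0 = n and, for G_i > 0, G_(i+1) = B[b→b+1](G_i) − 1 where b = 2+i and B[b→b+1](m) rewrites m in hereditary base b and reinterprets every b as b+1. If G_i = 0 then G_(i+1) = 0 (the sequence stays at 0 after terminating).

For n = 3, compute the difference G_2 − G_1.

(0) 3|_2 = 2 + 1 ↦ 3 + 1|_3 = 4 ⇒ 3
(1) 3|_3 = 3 ↦ 4|_4 = 4 ⇒ 3

0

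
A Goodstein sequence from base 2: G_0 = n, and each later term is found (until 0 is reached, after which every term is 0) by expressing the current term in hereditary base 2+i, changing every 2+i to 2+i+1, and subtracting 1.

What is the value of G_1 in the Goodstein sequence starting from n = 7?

30

i=0: 7 = 2^2 + 2 + 1 (b=2); 2→3: 3^3 + 3 + 1 = 31; 31−1 = 30
i=1: 30 = 3^3 + 3 (b=3); 3→4: 4^4 + 4 = 260; 260−1 = 259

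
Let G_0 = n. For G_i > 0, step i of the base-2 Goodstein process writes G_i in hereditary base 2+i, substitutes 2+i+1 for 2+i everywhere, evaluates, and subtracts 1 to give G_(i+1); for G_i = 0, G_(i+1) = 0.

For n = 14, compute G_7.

G_0 = 14. HB_2(14) = 2^(2 + 1) + 2^2 + 2. Bump = 111. G_1 = 110.
G_1 = 110. HB_3(110) = 3^(3 + 1) + 3^3 + 2. Bump = 1282. G_2 = 1281.
G_2 = 1281. HB_4(1281) = 4^(4 + 1) + 4^4 + 1. Bump = 18751. G_3 = 18750.
G_3 = 18750. HB_5(18750) = 5^(5 + 1) + 5^5. Bump = 326592. G_4 = 326591.
G_4 = 326591. HB_6(326591) = 6^(6 + 1) + 5·6^5 + 5·6^4 + 5·6^3 + 5·6^2 + 5·6 + 5. Bump = 5862841. G_5 = 5862840.
G_5 = 5862840. HB_7(5862840) = 7^(7 + 1) + 5·7^5 + 5·7^4 + 5·7^3 + 5·7^2 + 5·7 + 4. Bump = 134404972. G_6 = 134404971.
G_6 = 134404971. HB_8(134404971) = 8^(8 + 1) + 5·8^5 + 5·8^4 + 5·8^3 + 5·8^2 + 5·8 + 3. Bump = 3487116549. G_7 = 3487116548.
G_7 = 3487116548. HB_9(3487116548) = 9^(9 + 1) + 5·9^5 + 5·9^4 + 5·9^3 + 5·9^2 + 5·9 + 2. Bump = 100000555552. G_8 = 100000555551.

3487116548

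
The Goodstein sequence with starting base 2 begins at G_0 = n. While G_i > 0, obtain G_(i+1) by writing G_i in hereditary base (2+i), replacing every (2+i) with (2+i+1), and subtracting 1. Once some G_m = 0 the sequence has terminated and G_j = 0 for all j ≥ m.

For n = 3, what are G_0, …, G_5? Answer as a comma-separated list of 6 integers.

3, 3, 3, 2, 1, 0

3 —HB2→ 2 + 1 —bump→ 3 + 1 = 4 —(−1)→ 3
3 —HB3→ 3 —bump→ 4 = 4 —(−1)→ 3
3 —HB4→ 3 —bump→ 3 = 3 —(−1)→ 2
2 —HB5→ 2 —bump→ 2 = 2 —(−1)→ 1
1 —HB6→ 1 —bump→ 1 = 1 —(−1)→ 0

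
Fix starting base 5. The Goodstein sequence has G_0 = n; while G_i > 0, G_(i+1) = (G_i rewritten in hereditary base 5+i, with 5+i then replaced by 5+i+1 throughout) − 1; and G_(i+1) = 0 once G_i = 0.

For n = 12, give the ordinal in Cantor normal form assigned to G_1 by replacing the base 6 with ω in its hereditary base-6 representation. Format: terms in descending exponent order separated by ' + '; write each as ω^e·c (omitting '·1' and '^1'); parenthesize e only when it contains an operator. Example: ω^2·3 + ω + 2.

ω·2 + 1

base 5: 12 = 2·5 + 2; at 6: 2·6 + 2 = 14; next = 13
base 6: 13 = 2·6 + 1; at 7: 2·7 + 1 = 15; next = 14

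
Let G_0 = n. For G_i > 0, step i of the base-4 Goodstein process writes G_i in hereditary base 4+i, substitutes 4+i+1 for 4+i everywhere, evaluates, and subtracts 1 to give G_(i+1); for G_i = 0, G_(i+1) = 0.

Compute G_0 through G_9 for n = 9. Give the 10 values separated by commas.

9, 10, 11, 11, 11, 11, 11, 11, 11, 10

G_0=9  [base 4] 2·4 + 1  →[4↦5]→  2·5 + 1 = 11  −1 ⇒ G_1=10
G_1=10  [base 5] 2·5  →[5↦6]→  2·6 = 12  −1 ⇒ G_2=11
G_2=11  [base 6] 6 + 5  →[6↦7]→  7 + 5 = 12  −1 ⇒ G_3=11
G_3=11  [base 7] 7 + 4  →[7↦8]→  8 + 4 = 12  −1 ⇒ G_4=11
G_4=11  [base 8] 8 + 3  →[8↦9]→  9 + 3 = 12  −1 ⇒ G_5=11
G_5=11  [base 9] 9 + 2  →[9↦10]→  10 + 2 = 12  −1 ⇒ G_6=11
G_6=11  [base 10] 10 + 1  →[10↦11]→  11 + 1 = 12  −1 ⇒ G_7=11
G_7=11  [base 11] 11  →[11↦12]→  12 = 12  −1 ⇒ G_8=11
G_8=11  [base 12] 11  →[12↦13]→  11 = 11  −1 ⇒ G_9=10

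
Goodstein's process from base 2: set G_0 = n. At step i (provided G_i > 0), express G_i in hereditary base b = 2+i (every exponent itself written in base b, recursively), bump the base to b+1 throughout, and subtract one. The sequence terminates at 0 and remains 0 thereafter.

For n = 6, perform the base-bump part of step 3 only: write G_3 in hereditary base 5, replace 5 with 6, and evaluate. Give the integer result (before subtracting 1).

46656

[0] 6 ≡ 2^2 + 2 (base 2). Lift 3: 30. −1: 29.
[1] 29 ≡ 3^3 + 2 (base 3). Lift 4: 258. −1: 257.
[2] 257 ≡ 4^4 + 1 (base 4). Lift 5: 3126. −1: 3125.
[3] 3125 ≡ 5^5 (base 5). Lift 6: 46656. −1: 46655.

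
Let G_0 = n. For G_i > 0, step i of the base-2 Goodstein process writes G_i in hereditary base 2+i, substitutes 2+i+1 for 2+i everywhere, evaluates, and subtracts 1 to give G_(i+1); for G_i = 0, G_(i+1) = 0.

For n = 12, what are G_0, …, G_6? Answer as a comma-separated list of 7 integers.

G_0=12  [base 2] 2^(2 + 1) + 2^2  →[2↦3]→  3^(3 + 1) + 3^3 = 108  −1 ⇒ G_1=107
G_1=107  [base 3] 3^(3 + 1) + 2·3^2 + 2·3 + 2  →[3↦4]→  4^(4 + 1) + 2·4^2 + 2·4 + 2 = 1066  −1 ⇒ G_2=1065
G_2=1065  [base 4] 4^(4 + 1) + 2·4^2 + 2·4 + 1  →[4↦5]→  5^(5 + 1) + 2·5^2 + 2·5 + 1 = 15686  −1 ⇒ G_3=15685
G_3=15685  [base 5] 5^(5 + 1) + 2·5^2 + 2·5  →[5↦6]→  6^(6 + 1) + 2·6^2 + 2·6 = 280020  −1 ⇒ G_4=280019
G_4=280019  [base 6] 6^(6 + 1) + 2·6^2 + 6 + 5  →[6↦7]→  7^(7 + 1) + 2·7^2 + 7 + 5 = 5764911  −1 ⇒ G_5=5764910
G_5=5764910  [base 7] 7^(7 + 1) + 2·7^2 + 7 + 4  →[7↦8]→  8^(8 + 1) + 2·8^2 + 8 + 4 = 134217868  −1 ⇒ G_6=134217867

12, 107, 1065, 15685, 280019, 5764910, 134217867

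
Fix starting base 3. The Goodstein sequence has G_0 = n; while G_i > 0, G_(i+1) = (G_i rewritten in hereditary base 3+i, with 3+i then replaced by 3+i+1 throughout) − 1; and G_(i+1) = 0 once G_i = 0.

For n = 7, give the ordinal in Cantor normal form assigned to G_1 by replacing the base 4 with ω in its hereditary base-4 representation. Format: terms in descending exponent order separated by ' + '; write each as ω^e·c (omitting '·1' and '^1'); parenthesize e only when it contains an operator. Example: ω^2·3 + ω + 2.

ω·2

G_0 = 7. HB_3(7) = 2·3 + 1. Bump = 9. G_1 = 8.
G_1 = 8. HB_4(8) = 2·4. Bump = 10. G_2 = 9.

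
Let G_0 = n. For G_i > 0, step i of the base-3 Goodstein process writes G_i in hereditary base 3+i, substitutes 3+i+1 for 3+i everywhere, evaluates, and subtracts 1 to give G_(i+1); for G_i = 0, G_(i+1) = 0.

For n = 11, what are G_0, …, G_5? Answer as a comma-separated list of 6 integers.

G_0=11  [base 3] 3^2 + 2  →[3↦4]→  4^2 + 2 = 18  −1 ⇒ G_1=17
G_1=17  [base 4] 4^2 + 1  →[4↦5]→  5^2 + 1 = 26  −1 ⇒ G_2=25
G_2=25  [base 5] 5^2  →[5↦6]→  6^2 = 36  −1 ⇒ G_3=35
G_3=35  [base 6] 5·6 + 5  →[6↦7]→  5·7 + 5 = 40  −1 ⇒ G_4=39
G_4=39  [base 7] 5·7 + 4  →[7↦8]→  5·8 + 4 = 44  −1 ⇒ G_5=43

11, 17, 25, 35, 39, 43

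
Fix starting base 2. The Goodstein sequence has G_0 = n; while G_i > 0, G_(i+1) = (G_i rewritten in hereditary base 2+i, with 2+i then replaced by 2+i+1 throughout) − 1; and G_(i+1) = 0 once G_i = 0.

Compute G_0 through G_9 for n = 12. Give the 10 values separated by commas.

12, 107, 1065, 15685, 280019, 5764910, 134217867, 3486784574, 100000000211, 3138428376974

[0] 12 ≡ 2^(2 + 1) + 2^2 (base 2). Lift 3: 108. −1: 107.
[1] 107 ≡ 3^(3 + 1) + 2·3^2 + 2·3 + 2 (base 3). Lift 4: 1066. −1: 1065.
[2] 1065 ≡ 4^(4 + 1) + 2·4^2 + 2·4 + 1 (base 4). Lift 5: 15686. −1: 15685.
[3] 15685 ≡ 5^(5 + 1) + 2·5^2 + 2·5 (base 5). Lift 6: 280020. −1: 280019.
[4] 280019 ≡ 6^(6 + 1) + 2·6^2 + 6 + 5 (base 6). Lift 7: 5764911. −1: 5764910.
[5] 5764910 ≡ 7^(7 + 1) + 2·7^2 + 7 + 4 (base 7). Lift 8: 134217868. −1: 134217867.
[6] 134217867 ≡ 8^(8 + 1) + 2·8^2 + 8 + 3 (base 8). Lift 9: 3486784575. −1: 3486784574.
[7] 3486784574 ≡ 9^(9 + 1) + 2·9^2 + 9 + 2 (base 9). Lift 10: 100000000212. −1: 100000000211.
[8] 100000000211 ≡ 10^(10 + 1) + 2·10^2 + 10 + 1 (base 10). Lift 11: 3138428376975. −1: 3138428376974.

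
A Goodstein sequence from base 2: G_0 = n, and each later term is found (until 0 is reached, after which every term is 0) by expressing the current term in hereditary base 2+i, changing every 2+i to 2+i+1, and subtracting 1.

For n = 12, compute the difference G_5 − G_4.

5484891

G_0 = 12. HB_2(12) = 2^(2 + 1) + 2^2. Bump = 108. G_1 = 107.
G_1 = 107. HB_3(107) = 3^(3 + 1) + 2·3^2 + 2·3 + 2. Bump = 1066. G_2 = 1065.
G_2 = 1065. HB_4(1065) = 4^(4 + 1) + 2·4^2 + 2·4 + 1. Bump = 15686. G_3 = 15685.
G_3 = 15685. HB_5(15685) = 5^(5 + 1) + 2·5^2 + 2·5. Bump = 280020. G_4 = 280019.
G_4 = 280019. HB_6(280019) = 6^(6 + 1) + 2·6^2 + 6 + 5. Bump = 5764911. G_5 = 5764910.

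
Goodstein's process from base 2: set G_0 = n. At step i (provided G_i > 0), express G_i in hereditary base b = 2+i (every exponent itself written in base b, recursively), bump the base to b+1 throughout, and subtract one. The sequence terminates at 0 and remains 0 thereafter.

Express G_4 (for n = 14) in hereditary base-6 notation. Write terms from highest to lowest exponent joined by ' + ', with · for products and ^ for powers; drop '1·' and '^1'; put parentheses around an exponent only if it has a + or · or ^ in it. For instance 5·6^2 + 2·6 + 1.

6^(6 + 1) + 5·6^5 + 5·6^4 + 5·6^3 + 5·6^2 + 5·6 + 5

G_0 = 14. HB_2(14) = 2^(2 + 1) + 2^2 + 2. Bump = 111. G_1 = 110.
G_1 = 110. HB_3(110) = 3^(3 + 1) + 3^3 + 2. Bump = 1282. G_2 = 1281.
G_2 = 1281. HB_4(1281) = 4^(4 + 1) + 4^4 + 1. Bump = 18751. G_3 = 18750.
G_3 = 18750. HB_5(18750) = 5^(5 + 1) + 5^5. Bump = 326592. G_4 = 326591.
G_4 = 326591. HB_6(326591) = 6^(6 + 1) + 5·6^5 + 5·6^4 + 5·6^3 + 5·6^2 + 5·6 + 5. Bump = 5862841. G_5 = 5862840.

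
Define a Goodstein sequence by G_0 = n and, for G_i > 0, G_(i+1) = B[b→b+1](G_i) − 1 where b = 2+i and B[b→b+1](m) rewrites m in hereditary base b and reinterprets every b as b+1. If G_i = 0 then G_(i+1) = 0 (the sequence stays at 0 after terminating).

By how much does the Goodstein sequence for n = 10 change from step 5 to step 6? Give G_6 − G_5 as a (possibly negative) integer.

79857569

[0] 10 ≡ 2^(2 + 1) + 2 (base 2). Lift 3: 84. −1: 83.
[1] 83 ≡ 3^(3 + 1) + 2 (base 3). Lift 4: 1026. −1: 1025.
[2] 1025 ≡ 4^(4 + 1) + 1 (base 4). Lift 5: 15626. −1: 15625.
[3] 15625 ≡ 5^(5 + 1) (base 5). Lift 6: 279936. −1: 279935.
[4] 279935 ≡ 5·6^6 + 5·6^5 + 5·6^4 + 5·6^3 + 5·6^2 + 5·6 + 5 (base 6). Lift 7: 4215755. −1: 4215754.
[5] 4215754 ≡ 5·7^7 + 5·7^5 + 5·7^4 + 5·7^3 + 5·7^2 + 5·7 + 4 (base 7). Lift 8: 84073324. −1: 84073323.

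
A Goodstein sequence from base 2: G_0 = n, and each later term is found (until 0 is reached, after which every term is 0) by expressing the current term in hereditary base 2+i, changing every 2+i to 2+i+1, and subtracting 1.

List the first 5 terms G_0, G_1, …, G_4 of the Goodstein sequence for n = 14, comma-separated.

(0) 14|_2 = 2^(2 + 1) + 2^2 + 2 ↦ 3^(3 + 1) + 3^3 + 3|_3 = 111 ⇒ 110
(1) 110|_3 = 3^(3 + 1) + 3^3 + 2 ↦ 4^(4 + 1) + 4^4 + 2|_4 = 1282 ⇒ 1281
(2) 1281|_4 = 4^(4 + 1) + 4^4 + 1 ↦ 5^(5 + 1) + 5^5 + 1|_5 = 18751 ⇒ 18750
(3) 18750|_5 = 5^(5 + 1) + 5^5 ↦ 6^(6 + 1) + 6^6|_6 = 326592 ⇒ 326591

14, 110, 1281, 18750, 326591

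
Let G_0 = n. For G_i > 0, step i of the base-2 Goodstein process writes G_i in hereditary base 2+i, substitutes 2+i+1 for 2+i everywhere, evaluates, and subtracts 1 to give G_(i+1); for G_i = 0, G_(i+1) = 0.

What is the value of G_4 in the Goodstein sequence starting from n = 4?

83

4 —HB2→ 2^2 —bump→ 3^3 = 27 —(−1)→ 26
26 —HB3→ 2·3^2 + 2·3 + 2 —bump→ 2·4^2 + 2·4 + 2 = 42 —(−1)→ 41
41 —HB4→ 2·4^2 + 2·4 + 1 —bump→ 2·5^2 + 2·5 + 1 = 61 —(−1)→ 60
60 —HB5→ 2·5^2 + 2·5 —bump→ 2·6^2 + 2·6 = 84 —(−1)→ 83
83 —HB6→ 2·6^2 + 6 + 5 —bump→ 2·7^2 + 7 + 5 = 110 —(−1)→ 109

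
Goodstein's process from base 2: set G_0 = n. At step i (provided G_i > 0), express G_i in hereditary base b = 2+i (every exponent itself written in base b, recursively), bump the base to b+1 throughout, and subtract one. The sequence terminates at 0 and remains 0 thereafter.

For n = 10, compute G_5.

4215754

(0) 10|_2 = 2^(2 + 1) + 2 ↦ 3^(3 + 1) + 3|_3 = 84 ⇒ 83
(1) 83|_3 = 3^(3 + 1) + 2 ↦ 4^(4 + 1) + 2|_4 = 1026 ⇒ 1025
(2) 1025|_4 = 4^(4 + 1) + 1 ↦ 5^(5 + 1) + 1|_5 = 15626 ⇒ 15625
(3) 15625|_5 = 5^(5 + 1) ↦ 6^(6 + 1)|_6 = 279936 ⇒ 279935
(4) 279935|_6 = 5·6^6 + 5·6^5 + 5·6^4 + 5·6^3 + 5·6^2 + 5·6 + 5 ↦ 5·7^7 + 5·7^5 + 5·7^4 + 5·7^3 + 5·7^2 + 5·7 + 5|_7 = 4215755 ⇒ 4215754
(5) 4215754|_7 = 5·7^7 + 5·7^5 + 5·7^4 + 5·7^3 + 5·7^2 + 5·7 + 4 ↦ 5·8^8 + 5·8^5 + 5·8^4 + 5·8^3 + 5·8^2 + 5·8 + 4|_8 = 84073324 ⇒ 84073323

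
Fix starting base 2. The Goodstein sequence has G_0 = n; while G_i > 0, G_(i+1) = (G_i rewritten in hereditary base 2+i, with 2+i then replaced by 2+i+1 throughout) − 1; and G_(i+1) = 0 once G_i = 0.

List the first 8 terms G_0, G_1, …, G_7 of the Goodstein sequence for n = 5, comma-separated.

5, 27, 255, 467, 775, 1197, 1751, 2454

G_0 = 5. HB_2(5) = 2^2 + 1. Bump = 28. G_1 = 27.
G_1 = 27. HB_3(27) = 3^3. Bump = 256. G_2 = 255.
G_2 = 255. HB_4(255) = 3·4^3 + 3·4^2 + 3·4 + 3. Bump = 468. G_3 = 467.
G_3 = 467. HB_5(467) = 3·5^3 + 3·5^2 + 3·5 + 2. Bump = 776. G_4 = 775.
G_4 = 775. HB_6(775) = 3·6^3 + 3·6^2 + 3·6 + 1. Bump = 1198. G_5 = 1197.
G_5 = 1197. HB_7(1197) = 3·7^3 + 3·7^2 + 3·7. Bump = 1752. G_6 = 1751.
G_6 = 1751. HB_8(1751) = 3·8^3 + 3·8^2 + 2·8 + 7. Bump = 2455. G_7 = 2454.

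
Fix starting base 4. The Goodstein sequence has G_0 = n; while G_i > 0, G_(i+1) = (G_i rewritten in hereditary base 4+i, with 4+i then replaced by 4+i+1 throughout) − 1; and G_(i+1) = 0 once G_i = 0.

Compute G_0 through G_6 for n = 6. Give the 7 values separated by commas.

step 0: 6 = 4 + 2; sub 5 for 4: 5 + 2; = 7; G_1 = 7−1 = 6
step 1: 6 = 5 + 1; sub 6 for 5: 6 + 1; = 7; G_2 = 7−1 = 6
step 2: 6 = 6; sub 7 for 6: 7; = 7; G_3 = 7−1 = 6
step 3: 6 = 6; sub 8 for 7: 6; = 6; G_4 = 6−1 = 5
step 4: 5 = 5; sub 9 for 8: 5; = 5; G_5 = 5−1 = 4
step 5: 4 = 4; sub 10 for 9: 4; = 4; G_6 = 4−1 = 3

6, 6, 6, 6, 5, 4, 3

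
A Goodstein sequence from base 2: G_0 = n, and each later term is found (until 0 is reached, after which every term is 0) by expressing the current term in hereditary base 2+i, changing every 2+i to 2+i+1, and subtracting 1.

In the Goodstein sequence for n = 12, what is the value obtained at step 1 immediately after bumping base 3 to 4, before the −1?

12 —HB2→ 2^(2 + 1) + 2^2 —bump→ 3^(3 + 1) + 3^3 = 108 —(−1)→ 107
107 —HB3→ 3^(3 + 1) + 2·3^2 + 2·3 + 2 —bump→ 4^(4 + 1) + 2·4^2 + 2·4 + 2 = 1066 —(−1)→ 1065

1066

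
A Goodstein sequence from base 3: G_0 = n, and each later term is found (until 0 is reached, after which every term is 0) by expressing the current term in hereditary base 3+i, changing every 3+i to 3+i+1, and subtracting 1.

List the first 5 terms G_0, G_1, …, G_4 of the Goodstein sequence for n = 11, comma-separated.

(0) 11|_3 = 3^2 + 2 ↦ 4^2 + 2|_4 = 18 ⇒ 17
(1) 17|_4 = 4^2 + 1 ↦ 5^2 + 1|_5 = 26 ⇒ 25
(2) 25|_5 = 5^2 ↦ 6^2|_6 = 36 ⇒ 35
(3) 35|_6 = 5·6 + 5 ↦ 5·7 + 5|_7 = 40 ⇒ 39

11, 17, 25, 35, 39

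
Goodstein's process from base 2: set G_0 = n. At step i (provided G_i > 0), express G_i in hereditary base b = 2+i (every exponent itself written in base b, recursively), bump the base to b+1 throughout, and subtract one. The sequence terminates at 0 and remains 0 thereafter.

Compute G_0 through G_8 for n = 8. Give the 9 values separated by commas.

G_0=8  [base 2] 2^(2 + 1)  →[2↦3]→  3^(3 + 1) = 81  −1 ⇒ G_1=80
G_1=80  [base 3] 2·3^3 + 2·3^2 + 2·3 + 2  →[3↦4]→  2·4^4 + 2·4^2 + 2·4 + 2 = 554  −1 ⇒ G_2=553
G_2=553  [base 4] 2·4^4 + 2·4^2 + 2·4 + 1  →[4↦5]→  2·5^5 + 2·5^2 + 2·5 + 1 = 6311  −1 ⇒ G_3=6310
G_3=6310  [base 5] 2·5^5 + 2·5^2 + 2·5  →[5↦6]→  2·6^6 + 2·6^2 + 2·6 = 93396  −1 ⇒ G_4=93395
G_4=93395  [base 6] 2·6^6 + 2·6^2 + 6 + 5  →[6↦7]→  2·7^7 + 2·7^2 + 7 + 5 = 1647196  −1 ⇒ G_5=1647195
G_5=1647195  [base 7] 2·7^7 + 2·7^2 + 7 + 4  →[7↦8]→  2·8^8 + 2·8^2 + 8 + 4 = 33554572  −1 ⇒ G_6=33554571
G_6=33554571  [base 8] 2·8^8 + 2·8^2 + 8 + 3  →[8↦9]→  2·9^9 + 2·9^2 + 9 + 3 = 774841152  −1 ⇒ G_7=774841151
G_7=774841151  [base 9] 2·9^9 + 2·9^2 + 9 + 2  →[9↦10]→  2·10^10 + 2·10^2 + 10 + 2 = 20000000212  −1 ⇒ G_8=20000000211

8, 80, 553, 6310, 93395, 1647195, 33554571, 774841151, 20000000211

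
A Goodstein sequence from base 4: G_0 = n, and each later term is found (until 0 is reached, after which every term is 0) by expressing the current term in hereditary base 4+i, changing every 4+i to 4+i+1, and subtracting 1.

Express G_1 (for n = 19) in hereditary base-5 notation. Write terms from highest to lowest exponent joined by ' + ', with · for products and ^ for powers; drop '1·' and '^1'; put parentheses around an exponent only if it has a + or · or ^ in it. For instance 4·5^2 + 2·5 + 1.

base 4: 19 = 4^2 + 3; at 5: 5^2 + 3 = 28; next = 27
base 5: 27 = 5^2 + 2; at 6: 6^2 + 2 = 38; next = 37

5^2 + 2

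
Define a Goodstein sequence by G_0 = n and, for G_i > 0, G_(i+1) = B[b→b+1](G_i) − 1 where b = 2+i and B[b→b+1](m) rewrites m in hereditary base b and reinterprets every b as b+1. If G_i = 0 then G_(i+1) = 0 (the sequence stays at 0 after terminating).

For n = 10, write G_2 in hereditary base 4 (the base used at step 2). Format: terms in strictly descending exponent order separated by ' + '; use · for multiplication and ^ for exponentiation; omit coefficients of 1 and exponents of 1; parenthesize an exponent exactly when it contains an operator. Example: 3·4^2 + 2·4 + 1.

4^(4 + 1) + 1

i=0: 10 = 2^(2 + 1) + 2 (b=2); 2→3: 3^(3 + 1) + 3 = 84; 84−1 = 83
i=1: 83 = 3^(3 + 1) + 2 (b=3); 3→4: 4^(4 + 1) + 2 = 1026; 1026−1 = 1025
i=2: 1025 = 4^(4 + 1) + 1 (b=4); 4→5: 5^(5 + 1) + 1 = 15626; 15626−1 = 15625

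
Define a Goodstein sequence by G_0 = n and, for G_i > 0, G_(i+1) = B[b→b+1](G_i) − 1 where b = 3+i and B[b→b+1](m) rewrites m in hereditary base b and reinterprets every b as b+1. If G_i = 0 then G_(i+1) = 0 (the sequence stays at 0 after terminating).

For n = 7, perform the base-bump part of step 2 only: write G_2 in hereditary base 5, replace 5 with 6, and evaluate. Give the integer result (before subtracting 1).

10

i=0: 7 = 2·3 + 1 (b=3); 3→4: 2·4 + 1 = 9; 9−1 = 8
i=1: 8 = 2·4 (b=4); 4→5: 2·5 = 10; 10−1 = 9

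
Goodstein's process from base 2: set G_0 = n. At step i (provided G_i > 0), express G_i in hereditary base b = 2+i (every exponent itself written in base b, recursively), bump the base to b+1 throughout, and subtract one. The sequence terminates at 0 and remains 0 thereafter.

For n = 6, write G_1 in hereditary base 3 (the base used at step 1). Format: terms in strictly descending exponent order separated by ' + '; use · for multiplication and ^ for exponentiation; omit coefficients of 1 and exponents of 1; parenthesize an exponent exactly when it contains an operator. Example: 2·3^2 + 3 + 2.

3^3 + 2

[0] 6 ≡ 2^2 + 2 (base 2). Lift 3: 30. −1: 29.
[1] 29 ≡ 3^3 + 2 (base 3). Lift 4: 258. −1: 257.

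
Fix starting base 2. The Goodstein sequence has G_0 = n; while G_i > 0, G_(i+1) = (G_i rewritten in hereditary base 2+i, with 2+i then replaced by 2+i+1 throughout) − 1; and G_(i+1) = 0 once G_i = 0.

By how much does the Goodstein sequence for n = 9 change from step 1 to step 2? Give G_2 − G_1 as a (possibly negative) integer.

G_0 = 9. HB_2(9) = 2^(2 + 1) + 1. Bump = 82. G_1 = 81.
G_1 = 81. HB_3(81) = 3^(3 + 1). Bump = 1024. G_2 = 1023.

942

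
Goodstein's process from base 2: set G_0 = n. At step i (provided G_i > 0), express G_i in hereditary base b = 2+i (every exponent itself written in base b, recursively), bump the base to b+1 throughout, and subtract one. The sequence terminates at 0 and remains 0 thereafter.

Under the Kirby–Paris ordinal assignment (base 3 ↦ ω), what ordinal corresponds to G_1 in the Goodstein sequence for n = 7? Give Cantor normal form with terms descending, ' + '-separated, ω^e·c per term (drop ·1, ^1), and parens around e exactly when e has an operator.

G_0=7  [base 2] 2^2 + 2 + 1  →[2↦3]→  3^3 + 3 + 1 = 31  −1 ⇒ G_1=30
G_1=30  [base 3] 3^3 + 3  →[3↦4]→  4^4 + 4 = 260  −1 ⇒ G_2=259

ω^ω + ω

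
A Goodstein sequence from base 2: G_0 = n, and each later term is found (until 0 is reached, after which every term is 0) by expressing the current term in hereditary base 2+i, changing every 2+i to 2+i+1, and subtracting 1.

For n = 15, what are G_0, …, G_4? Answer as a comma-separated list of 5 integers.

(0) 15|_2 = 2^(2 + 1) + 2^2 + 2 + 1 ↦ 3^(3 + 1) + 3^3 + 3 + 1|_3 = 112 ⇒ 111
(1) 111|_3 = 3^(3 + 1) + 3^3 + 3 ↦ 4^(4 + 1) + 4^4 + 4|_4 = 1284 ⇒ 1283
(2) 1283|_4 = 4^(4 + 1) + 4^4 + 3 ↦ 5^(5 + 1) + 5^5 + 3|_5 = 18753 ⇒ 18752
(3) 18752|_5 = 5^(5 + 1) + 5^5 + 2 ↦ 6^(6 + 1) + 6^6 + 2|_6 = 326594 ⇒ 326593

15, 111, 1283, 18752, 326593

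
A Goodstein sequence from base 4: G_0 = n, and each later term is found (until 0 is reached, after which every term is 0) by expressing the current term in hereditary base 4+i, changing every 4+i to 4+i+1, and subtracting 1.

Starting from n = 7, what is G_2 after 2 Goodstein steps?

G_0 = 7. HB_4(7) = 4 + 3. Bump = 8. G_1 = 7.
G_1 = 7. HB_5(7) = 5 + 2. Bump = 8. G_2 = 7.
G_2 = 7. HB_6(7) = 6 + 1. Bump = 8. G_3 = 7.

7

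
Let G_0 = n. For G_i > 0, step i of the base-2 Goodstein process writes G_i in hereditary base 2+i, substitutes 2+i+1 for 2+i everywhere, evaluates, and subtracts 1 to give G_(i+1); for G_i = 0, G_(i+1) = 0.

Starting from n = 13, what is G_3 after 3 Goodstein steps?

i=0: 13 = 2^(2 + 1) + 2^2 + 1 (b=2); 2→3: 3^(3 + 1) + 3^3 + 1 = 109; 109−1 = 108
i=1: 108 = 3^(3 + 1) + 3^3 (b=3); 3→4: 4^(4 + 1) + 4^4 = 1280; 1280−1 = 1279
i=2: 1279 = 4^(4 + 1) + 3·4^3 + 3·4^2 + 3·4 + 3 (b=4); 4→5: 5^(5 + 1) + 3·5^3 + 3·5^2 + 3·5 + 3 = 16093; 16093−1 = 16092
i=3: 16092 = 5^(5 + 1) + 3·5^3 + 3·5^2 + 3·5 + 2 (b=5); 5→6: 6^(6 + 1) + 3·6^3 + 3·6^2 + 3·6 + 2 = 280712; 280712−1 = 280711

16092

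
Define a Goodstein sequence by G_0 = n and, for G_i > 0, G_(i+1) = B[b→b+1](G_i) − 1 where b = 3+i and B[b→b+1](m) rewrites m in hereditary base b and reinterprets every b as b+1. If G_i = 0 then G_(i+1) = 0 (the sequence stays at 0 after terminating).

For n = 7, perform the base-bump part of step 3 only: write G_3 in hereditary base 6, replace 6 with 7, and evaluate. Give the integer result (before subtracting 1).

base 3: 7 = 2·3 + 1; at 4: 2·4 + 1 = 9; next = 8
base 4: 8 = 2·4; at 5: 2·5 = 10; next = 9
base 5: 9 = 5 + 4; at 6: 6 + 4 = 10; next = 9
base 6: 9 = 6 + 3; at 7: 7 + 3 = 10; next = 9

10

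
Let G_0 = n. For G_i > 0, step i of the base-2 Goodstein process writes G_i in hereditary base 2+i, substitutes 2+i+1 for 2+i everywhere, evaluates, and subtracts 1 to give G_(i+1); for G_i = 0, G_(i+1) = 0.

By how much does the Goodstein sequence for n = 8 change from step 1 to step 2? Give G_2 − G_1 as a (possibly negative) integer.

(0) 8|_2 = 2^(2 + 1) ↦ 3^(3 + 1)|_3 = 81 ⇒ 80
(1) 80|_3 = 2·3^3 + 2·3^2 + 2·3 + 2 ↦ 2·4^4 + 2·4^2 + 2·4 + 2|_4 = 554 ⇒ 553

473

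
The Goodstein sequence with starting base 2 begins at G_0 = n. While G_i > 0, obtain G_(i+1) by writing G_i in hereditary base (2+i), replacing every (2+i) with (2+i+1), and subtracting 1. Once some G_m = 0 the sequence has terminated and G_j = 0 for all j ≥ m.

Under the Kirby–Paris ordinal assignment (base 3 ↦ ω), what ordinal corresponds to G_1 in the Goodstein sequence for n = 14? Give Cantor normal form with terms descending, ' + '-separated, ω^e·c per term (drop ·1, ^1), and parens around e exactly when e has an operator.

(0) 14|_2 = 2^(2 + 1) + 2^2 + 2 ↦ 3^(3 + 1) + 3^3 + 3|_3 = 111 ⇒ 110
(1) 110|_3 = 3^(3 + 1) + 3^3 + 2 ↦ 4^(4 + 1) + 4^4 + 2|_4 = 1282 ⇒ 1281

ω^(ω + 1) + ω^ω + 2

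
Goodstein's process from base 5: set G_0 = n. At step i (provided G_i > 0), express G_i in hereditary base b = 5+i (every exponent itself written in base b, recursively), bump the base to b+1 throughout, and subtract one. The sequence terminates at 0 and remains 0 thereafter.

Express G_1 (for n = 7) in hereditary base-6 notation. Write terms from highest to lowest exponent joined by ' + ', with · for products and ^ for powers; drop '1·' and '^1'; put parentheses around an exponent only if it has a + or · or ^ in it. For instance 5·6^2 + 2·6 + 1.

step 0: 7 = 5 + 2; sub 6 for 5: 6 + 2; = 8; G_1 = 8−1 = 7
step 1: 7 = 6 + 1; sub 7 for 6: 7 + 1; = 8; G_2 = 8−1 = 7

6 + 1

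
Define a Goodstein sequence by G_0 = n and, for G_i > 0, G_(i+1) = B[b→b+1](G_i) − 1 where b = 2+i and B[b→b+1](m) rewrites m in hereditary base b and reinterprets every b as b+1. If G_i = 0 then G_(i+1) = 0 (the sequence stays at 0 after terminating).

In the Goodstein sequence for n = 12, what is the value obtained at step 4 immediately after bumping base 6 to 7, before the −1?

step 0: 12 = 2^(2 + 1) + 2^2; sub 3 for 2: 3^(3 + 1) + 3^3; = 108; G_1 = 108−1 = 107
step 1: 107 = 3^(3 + 1) + 2·3^2 + 2·3 + 2; sub 4 for 3: 4^(4 + 1) + 2·4^2 + 2·4 + 2; = 1066; G_2 = 1066−1 = 1065
step 2: 1065 = 4^(4 + 1) + 2·4^2 + 2·4 + 1; sub 5 for 4: 5^(5 + 1) + 2·5^2 + 2·5 + 1; = 15686; G_3 = 15686−1 = 15685
step 3: 15685 = 5^(5 + 1) + 2·5^2 + 2·5; sub 6 for 5: 6^(6 + 1) + 2·6^2 + 2·6; = 280020; G_4 = 280020−1 = 280019

5764911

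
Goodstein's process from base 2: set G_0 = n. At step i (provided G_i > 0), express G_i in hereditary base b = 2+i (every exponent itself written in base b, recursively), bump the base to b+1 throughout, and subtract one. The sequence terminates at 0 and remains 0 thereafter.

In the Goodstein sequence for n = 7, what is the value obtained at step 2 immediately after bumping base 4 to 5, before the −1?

3128

(0) 7|_2 = 2^2 + 2 + 1 ↦ 3^3 + 3 + 1|_3 = 31 ⇒ 30
(1) 30|_3 = 3^3 + 3 ↦ 4^4 + 4|_4 = 260 ⇒ 259
(2) 259|_4 = 4^4 + 3 ↦ 5^5 + 3|_5 = 3128 ⇒ 3127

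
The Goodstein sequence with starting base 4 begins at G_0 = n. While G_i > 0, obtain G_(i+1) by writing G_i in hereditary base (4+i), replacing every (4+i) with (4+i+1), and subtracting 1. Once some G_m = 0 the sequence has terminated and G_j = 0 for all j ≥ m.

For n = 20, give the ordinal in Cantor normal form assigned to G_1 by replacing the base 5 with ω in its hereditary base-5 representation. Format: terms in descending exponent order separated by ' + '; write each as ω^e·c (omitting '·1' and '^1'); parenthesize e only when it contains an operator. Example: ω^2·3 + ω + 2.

base 4: 20 = 4^2 + 4; at 5: 5^2 + 5 = 30; next = 29
base 5: 29 = 5^2 + 4; at 6: 6^2 + 4 = 40; next = 39

ω^2 + 4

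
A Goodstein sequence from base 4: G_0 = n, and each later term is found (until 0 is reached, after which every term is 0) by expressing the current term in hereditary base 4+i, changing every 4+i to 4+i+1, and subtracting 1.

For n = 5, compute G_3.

4

G_0 = 5. HB_4(5) = 4 + 1. Bump = 6. G_1 = 5.
G_1 = 5. HB_5(5) = 5. Bump = 6. G_2 = 5.
G_2 = 5. HB_6(5) = 5. Bump = 5. G_3 = 4.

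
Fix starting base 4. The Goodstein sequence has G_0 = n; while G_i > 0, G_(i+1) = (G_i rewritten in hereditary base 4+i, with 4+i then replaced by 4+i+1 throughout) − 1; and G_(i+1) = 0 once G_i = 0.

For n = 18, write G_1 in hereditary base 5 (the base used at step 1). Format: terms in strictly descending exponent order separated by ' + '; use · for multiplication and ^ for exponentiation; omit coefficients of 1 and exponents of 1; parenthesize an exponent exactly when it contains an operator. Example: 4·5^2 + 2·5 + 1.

5^2 + 1

step 0: 18 = 4^2 + 2; sub 5 for 4: 5^2 + 2; = 27; G_1 = 27−1 = 26
step 1: 26 = 5^2 + 1; sub 6 for 5: 6^2 + 1; = 37; G_2 = 37−1 = 36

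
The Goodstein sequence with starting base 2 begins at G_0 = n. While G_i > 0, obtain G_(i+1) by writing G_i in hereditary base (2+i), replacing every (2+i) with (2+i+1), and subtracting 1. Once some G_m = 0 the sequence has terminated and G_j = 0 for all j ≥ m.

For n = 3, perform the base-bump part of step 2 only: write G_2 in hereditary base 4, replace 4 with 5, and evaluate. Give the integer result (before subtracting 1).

3

(0) 3|_2 = 2 + 1 ↦ 3 + 1|_3 = 4 ⇒ 3
(1) 3|_3 = 3 ↦ 4|_4 = 4 ⇒ 3
(2) 3|_4 = 3 ↦ 3|_5 = 3 ⇒ 2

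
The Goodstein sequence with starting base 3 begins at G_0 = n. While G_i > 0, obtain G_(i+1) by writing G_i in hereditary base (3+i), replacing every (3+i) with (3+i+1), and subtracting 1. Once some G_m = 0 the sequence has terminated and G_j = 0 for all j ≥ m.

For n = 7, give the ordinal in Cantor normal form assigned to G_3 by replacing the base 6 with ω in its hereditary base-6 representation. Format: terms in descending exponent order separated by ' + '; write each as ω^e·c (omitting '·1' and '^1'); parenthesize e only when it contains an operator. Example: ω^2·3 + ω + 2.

i=0: 7 = 2·3 + 1 (b=3); 3→4: 2·4 + 1 = 9; 9−1 = 8
i=1: 8 = 2·4 (b=4); 4→5: 2·5 = 10; 10−1 = 9
i=2: 9 = 5 + 4 (b=5); 5→6: 6 + 4 = 10; 10−1 = 9

ω + 3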